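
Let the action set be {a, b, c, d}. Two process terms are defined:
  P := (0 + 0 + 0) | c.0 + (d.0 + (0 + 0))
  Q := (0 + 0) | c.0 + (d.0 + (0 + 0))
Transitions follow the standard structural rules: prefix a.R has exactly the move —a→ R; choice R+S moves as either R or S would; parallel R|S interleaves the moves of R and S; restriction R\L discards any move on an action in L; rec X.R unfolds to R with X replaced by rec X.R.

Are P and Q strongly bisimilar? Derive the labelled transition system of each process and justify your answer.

P ~ Q

LTS(P): 3 reachable states
  s0 = (0 + 0 + 0) | c.0 + (d.0 + (0 + 0)) ⊢ -c-> s1, -d-> s2
  s1 = (0 + 0 + 0) | 0 ⊢ ·
  s2 = 0 ⊢ ·
LTS(Q): 3 reachable states
  t0 = (0 + 0) | c.0 + (d.0 + (0 + 0)) ⊢ -c-> t1, -d-> t2
  t1 = (0 + 0) | 0 ⊢ ·
  t2 = 0 ⊢ ·
Partition-refinement fixed point:
  B0 = {s0, t0}
  B1 = {s1, s2, t1, t2}
s0 ∈ B0, t0 ∈ B0 → same block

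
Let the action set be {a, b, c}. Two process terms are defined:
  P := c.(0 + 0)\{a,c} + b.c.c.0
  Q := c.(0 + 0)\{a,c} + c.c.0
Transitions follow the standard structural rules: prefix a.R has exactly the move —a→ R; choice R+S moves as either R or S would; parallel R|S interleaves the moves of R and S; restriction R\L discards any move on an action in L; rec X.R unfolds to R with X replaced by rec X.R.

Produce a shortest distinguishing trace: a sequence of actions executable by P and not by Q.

Reachable graph of P (5 states):
  u0 = c.(0 + 0)\{a,c} + b.c.c.0 :: —b→ u1, —c→ u2
  u1 = c.c.0 :: —c→ u3
  u2 = (0 + 0)\{a,c} :: ∅
  u3 = c.0 :: —c→ u4
  u4 = 0 :: ∅
Reachable graph of Q (4 states):
  v0 = c.(0 + 0)\{a,c} + c.c.0 :: —c→ v1, —c→ v2
  v1 = (0 + 0)\{a,c} :: ∅
  v2 = c.0 :: —c→ v3
  v3 = 0 :: ∅
Run σ = ⟨b⟩ on P: start {u0}
  [1] b ⇒ {u1}
  — P admits the full trace.
Run σ = ⟨b⟩ on Q: start {v0}
  [1] b ⇒ ∅  — Q cannot continue

b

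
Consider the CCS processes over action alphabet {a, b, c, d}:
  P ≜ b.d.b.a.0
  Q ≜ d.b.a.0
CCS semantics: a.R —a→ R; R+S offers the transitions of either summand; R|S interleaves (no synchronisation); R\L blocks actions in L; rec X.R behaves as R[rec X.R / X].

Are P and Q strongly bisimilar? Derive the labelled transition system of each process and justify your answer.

not bisimilar

P's transition system — 5 states:
  s0 = b.d.b.a.0 has moves ··b··> s1
  s1 = d.b.a.0 has moves ··d··> s2
  s2 = b.a.0 has moves ··b··> s3
  s3 = a.0 has moves ··a··> s4
  s4 = 0 has moves stopped
Q's transition system — 4 states:
  t0 = d.b.a.0 has moves ··d··> t1
  t1 = b.a.0 has moves ··b··> t2
  t2 = a.0 has moves ··a··> t3
  t3 = 0 has moves stopped
Coarsest stable partition (strong bisimilarity classes):
  B0 = {s0}
  B1 = {s1, t0}
  B2 = {s2, t1}
  B3 = {s3, t2}
  B4 = {s4, t3}
s0 ∈ B0, t0 ∈ B1 → different blocks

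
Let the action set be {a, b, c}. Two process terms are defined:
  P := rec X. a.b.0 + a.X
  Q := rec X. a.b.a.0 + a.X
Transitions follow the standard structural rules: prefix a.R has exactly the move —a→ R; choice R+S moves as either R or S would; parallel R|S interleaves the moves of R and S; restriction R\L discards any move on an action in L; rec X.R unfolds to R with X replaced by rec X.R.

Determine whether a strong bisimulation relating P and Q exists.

not bisimilar

Reachable graph of P (3 states):
  m0 = rec X. a.b.0 + a.X has moves ··a··> m0, ··a··> m1
  m1 = b.0 has moves ··b··> m2
  m2 = 0 has moves ·
Reachable graph of Q (4 states):
  n0 = rec X. a.b.a.0 + a.X has moves ··a··> n0, ··a··> n1
  n1 = b.a.0 has moves ··b··> n2
  n2 = a.0 has moves ··a··> n3
  n3 = 0 has moves ·
Bisimilarity quotient blocks:
  B0 = {m0}
  B1 = {m1}
  B2 = {m2, n3}
  B3 = {n0}
  B4 = {n1}
  B5 = {n2}
m0 ∈ B0, n0 ∈ B3 → different blocks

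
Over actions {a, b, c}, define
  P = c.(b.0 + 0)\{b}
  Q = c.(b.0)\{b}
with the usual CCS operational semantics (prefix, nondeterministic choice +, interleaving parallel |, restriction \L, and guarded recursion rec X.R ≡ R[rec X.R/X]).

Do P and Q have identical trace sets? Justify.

LTS(P): 2 reachable states
  u0 = c.(b.0 + 0)\{b} → —c→ u1
  u1 = (b.0 + 0)\{b} → (no moves)
LTS(Q): 2 reachable states
  v0 = c.(b.0)\{b} → —c→ v1
  v1 = (b.0)\{b} → (no moves)
Partition-refinement fixed point:
  B0 = {u0, v0}
  B1 = {u1, v1}
u0 ∈ B0, v0 ∈ B0 → same block
Bisimilar ⇒ trace-equivalent.

trace-equivalent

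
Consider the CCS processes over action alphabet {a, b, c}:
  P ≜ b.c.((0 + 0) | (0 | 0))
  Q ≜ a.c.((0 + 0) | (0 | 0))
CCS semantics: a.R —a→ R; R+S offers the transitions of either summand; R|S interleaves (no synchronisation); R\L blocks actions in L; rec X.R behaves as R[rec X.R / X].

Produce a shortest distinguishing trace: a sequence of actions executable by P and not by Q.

b

Reachable graph of P (3 states):
  s0 = b.c.((0 + 0) | (0 | 0)) ⊢ —b→ s1
  s1 = c.((0 + 0) | (0 | 0)) ⊢ —c→ s2
  s2 = (0 + 0) | (0 | 0) ⊢ (no moves)
Reachable graph of Q (3 states):
  t0 = a.c.((0 + 0) | (0 | 0)) ⊢ —a→ t1
  t1 = c.((0 + 0) | (0 | 0)) ⊢ —c→ t2
  t2 = (0 + 0) | (0 | 0) ⊢ (no moves)
Run σ = ⟨b⟩ on P: start {s0}
  after b @ step 1: {s1}
  P completes σ.
Run σ = ⟨b⟩ on Q: start {t0}
  after b @ step 1: ∅ (Q stuck)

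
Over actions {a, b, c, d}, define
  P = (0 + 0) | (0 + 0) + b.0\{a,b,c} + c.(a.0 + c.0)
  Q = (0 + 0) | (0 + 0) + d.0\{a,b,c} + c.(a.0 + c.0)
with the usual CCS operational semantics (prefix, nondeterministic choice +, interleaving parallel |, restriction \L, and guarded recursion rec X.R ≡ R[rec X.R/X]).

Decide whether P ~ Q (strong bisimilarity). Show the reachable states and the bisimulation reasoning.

not bisimilar

LTS(P): 4 reachable states
  s0 = (0 + 0) | (0 + 0) + b.0\{a,b,c} + c.(a.0 + c.0) | =b=> s1, =c=> s2
  s1 = 0\{a,b,c} | ·
  s2 = a.0 + c.0 | =a=> s3, =c=> s3
  s3 = 0 | ·
LTS(Q): 4 reachable states
  t0 = (0 + 0) | (0 + 0) + d.0\{a,b,c} + c.(a.0 + c.0) | =c=> t1, =d=> t2
  t1 = a.0 + c.0 | =a=> t3, =c=> t3
  t2 = 0\{a,b,c} | ·
  t3 = 0 | ·
Coarsest stable partition (strong bisimilarity classes):
  B0 = {s0}
  B1 = {s1, s3, t2, t3}
  B2 = {s2, t1}
  B3 = {t0}
s0 ∈ B0, t0 ∈ B3 → different blocks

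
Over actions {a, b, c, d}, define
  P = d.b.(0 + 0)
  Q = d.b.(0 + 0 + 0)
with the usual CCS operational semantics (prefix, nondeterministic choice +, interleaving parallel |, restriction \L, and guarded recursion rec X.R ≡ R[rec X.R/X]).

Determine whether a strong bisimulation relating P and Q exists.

YES

P's transition system — 3 states:
  m0 = d.b.(0 + 0) :: --d--▸ m1
  m1 = b.(0 + 0) :: --b--▸ m2
  m2 = 0 + 0 :: ∅
Q's transition system — 3 states:
  n0 = d.b.(0 + 0 + 0) :: --d--▸ n1
  n1 = b.(0 + 0 + 0) :: --b--▸ n2
  n2 = 0 + 0 + 0 :: ∅
Partition-refinement fixed point:
  B0 = {m0, n0}
  B1 = {m1, n1}
  B2 = {m2, n2}
m0 ∈ B0, n0 ∈ B0 → same block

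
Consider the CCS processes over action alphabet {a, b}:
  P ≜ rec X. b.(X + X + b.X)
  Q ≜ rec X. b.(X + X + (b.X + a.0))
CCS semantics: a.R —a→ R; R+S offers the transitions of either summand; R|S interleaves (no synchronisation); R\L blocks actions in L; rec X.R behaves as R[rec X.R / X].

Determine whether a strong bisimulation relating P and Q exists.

LTS(P): 2 reachable states
  p0 = rec X. b.(X + X + b.X) | =b=> p1
  p1 = (rec X. b.(X + X + b.X)) + (rec X. b.(X + X + b.X)) + b.(rec X. b.(X + X + b.X)) | =b=> p0, =b=> p1
LTS(Q): 3 reachable states
  q0 = rec X. b.(X + X + (b.X + a.0)) | =b=> q1
  q1 = (rec X. b.(X + X + (b.X + a.0))) + (rec X. b.(X + X + (b.X + a.0))) + (b.(rec X. b.(X + X + (b.X + a.0))) + a.0) | =a=> q2, =b=> q0, =b=> q1
  q2 = 0 | ·
Coarsest stable partition (strong bisimilarity classes):
  B0 = {p0, p1}
  B1 = {q0}
  B2 = {q1}
  B3 = {q2}
p0 ∈ B0, q0 ∈ B1 → different blocks

NO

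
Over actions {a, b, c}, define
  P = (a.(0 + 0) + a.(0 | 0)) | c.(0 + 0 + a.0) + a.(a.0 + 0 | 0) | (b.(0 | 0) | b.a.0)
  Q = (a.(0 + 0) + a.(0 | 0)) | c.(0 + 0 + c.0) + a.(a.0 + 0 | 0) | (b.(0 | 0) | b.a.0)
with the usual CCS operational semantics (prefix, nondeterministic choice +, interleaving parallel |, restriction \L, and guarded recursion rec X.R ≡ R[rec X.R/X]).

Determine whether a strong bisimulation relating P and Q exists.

Reachable graph of P (26 states):
  s0 = (a.(0 + 0) + a.(0 | 0)) | c.(0 + 0 + a.0) + a.(a.0 + 0 | 0) | (b.(0 | 0) | b.a.0) ⊢ =a=> s1, =a=> s2, =a=> s3, =b=> s4, =b=> s5, =c=> s6
  s1 = (0 + 0) | c.(0 + 0 + a.0) ⊢ =c=> s7
  s2 = (a.0 + 0 | 0) | (b.(0 | 0) | b.a.0) ⊢ =a=> s8, =b=> s10, =b=> s9
  s3 = 0 | 0 | c.(0 + 0 + a.0) ⊢ =c=> s11
  s4 = a.(a.0 + 0 | 0) | (0 | 0 | b.a.0) ⊢ =a=> s9, =b=> s12
  s5 = a.(a.0 + 0 | 0) | (b.(0 | 0) | a.0) ⊢ =a=> s10, =a=> s13, =b=> s12
  s6 = (a.(0 + 0) + a.(0 | 0)) | (0 + 0 + a.0) ⊢ =a=> s11, =a=> s14, =a=> s7
  s7 = (0 + 0) | (0 + 0 + a.0) ⊢ =a=> s15
  s8 = 0 | (b.(0 | 0) | b.a.0) ⊢ =b=> s16, =b=> s17
  s9 = (a.0 + 0 | 0) | (0 | 0 | b.a.0) ⊢ =a=> s16, =b=> s18
  s10 = (a.0 + 0 | 0) | (b.(0 | 0) | a.0) ⊢ =a=> s17, =a=> s19, =b=> s18
  s11 = 0 | 0 | (0 + 0 + a.0) ⊢ =a=> s20
  s12 = a.(a.0 + 0 | 0) | (0 | 0 | a.0) ⊢ =a=> s18, =a=> s21
  s13 = a.(a.0 + 0 | 0) | (b.(0 | 0) | 0) ⊢ =a=> s19, =b=> s21
  s14 = (a.(0 + 0) + a.(0 | 0)) | 0 ⊢ =a=> s15, =a=> s20
  s15 = (0 + 0) | 0 ⊢ deadlocked
  s16 = 0 | (0 | 0 | b.a.0) ⊢ =b=> s22
  s17 = 0 | (b.(0 | 0) | a.0) ⊢ =a=> s23, =b=> s22
  s18 = (a.0 + 0 | 0) | (0 | 0 | a.0) ⊢ =a=> s22, =a=> s24
  s19 = (a.0 + 0 | 0) | (b.(0 | 0) | 0) ⊢ =a=> s23, =b=> s24
  s20 = 0 | 0 | 0 ⊢ deadlocked
  s21 = a.(a.0 + 0 | 0) | (0 | 0 | 0) ⊢ =a=> s24
  s22 = 0 | (0 | 0 | a.0) ⊢ =a=> s25
  s23 = 0 | (b.(0 | 0) | 0) ⊢ =b=> s25
  s24 = (a.0 + 0 | 0) | (0 | 0 | 0) ⊢ =a=> s25
  s25 = 0 | (0 | 0 | 0) ⊢ deadlocked
Reachable graph of Q (26 states):
  t0 = (a.(0 + 0) + a.(0 | 0)) | c.(0 + 0 + c.0) + a.(a.0 + 0 | 0) | (b.(0 | 0) | b.a.0) ⊢ =a=> t1, =a=> t2, =a=> t3, =b=> t4, =b=> t5, =c=> t6
  t1 = (0 + 0) | c.(0 + 0 + c.0) ⊢ =c=> t7
  t2 = (a.0 + 0 | 0) | (b.(0 | 0) | b.a.0) ⊢ =a=> t8, =b=> t10, =b=> t9
  t3 = 0 | 0 | c.(0 + 0 + c.0) ⊢ =c=> t11
  t4 = a.(a.0 + 0 | 0) | (0 | 0 | b.a.0) ⊢ =a=> t9, =b=> t12
  t5 = a.(a.0 + 0 | 0) | (b.(0 | 0) | a.0) ⊢ =a=> t10, =a=> t13, =b=> t12
  t6 = (a.(0 + 0) + a.(0 | 0)) | (0 + 0 + c.0) ⊢ =a=> t11, =a=> t7, =c=> t14
  t7 = (0 + 0) | (0 + 0 + c.0) ⊢ =c=> t15
  t8 = 0 | (b.(0 | 0) | b.a.0) ⊢ =b=> t16, =b=> t17
  t9 = (a.0 + 0 | 0) | (0 | 0 | b.a.0) ⊢ =a=> t16, =b=> t18
  t10 = (a.0 + 0 | 0) | (b.(0 | 0) | a.0) ⊢ =a=> t17, =a=> t19, =b=> t18
  t11 = 0 | 0 | (0 + 0 + c.0) ⊢ =c=> t20
  t12 = a.(a.0 + 0 | 0) | (0 | 0 | a.0) ⊢ =a=> t18, =a=> t21
  t13 = a.(a.0 + 0 | 0) | (b.(0 | 0) | 0) ⊢ =a=> t19, =b=> t21
  t14 = (a.(0 + 0) + a.(0 | 0)) | 0 ⊢ =a=> t15, =a=> t20
  t15 = (0 + 0) | 0 ⊢ deadlocked
  t16 = 0 | (0 | 0 | b.a.0) ⊢ =b=> t22
  t17 = 0 | (b.(0 | 0) | a.0) ⊢ =a=> t23, =b=> t22
  t18 = (a.0 + 0 | 0) | (0 | 0 | a.0) ⊢ =a=> t22, =a=> t24
  t19 = (a.0 + 0 | 0) | (b.(0 | 0) | 0) ⊢ =a=> t23, =b=> t24
  t20 = 0 | 0 | 0 ⊢ deadlocked
  t21 = a.(a.0 + 0 | 0) | (0 | 0 | 0) ⊢ =a=> t24
  t22 = 0 | (0 | 0 | a.0) ⊢ =a=> t25
  t23 = 0 | (b.(0 | 0) | 0) ⊢ =b=> t25
  t24 = (a.0 + 0 | 0) | (0 | 0 | 0) ⊢ =a=> t25
  t25 = 0 | (0 | 0 | 0) ⊢ deadlocked
Partition-refinement fixed point:
  B0 = {s0}
  B1 = {s5, t5}
  B2 = {s10, s13, t10, t13}
  B3 = {s17, s19, t17, t19}
  B4 = {s23, t23}
  B5 = {s15, s20, s25, t15, t20, t25}
  B6 = {s11, s14, s22, s24, s7, t14, t22, t24}
  B7 = {s18, s21, s6, t18, t21}
  B8 = {s12, t12}
  B9 = {s1, s3}
  B10 = {s4, t4}
  B11 = {s9, t9}
  B12 = {s16, t16}
  B13 = {s2, t2}
  B14 = {s8, t8}
  B15 = {t0}
  B16 = {t6}
  B17 = {t11, t7}
  B18 = {t1, t3}
s0 ∈ B0, t0 ∈ B15 → different blocks

NO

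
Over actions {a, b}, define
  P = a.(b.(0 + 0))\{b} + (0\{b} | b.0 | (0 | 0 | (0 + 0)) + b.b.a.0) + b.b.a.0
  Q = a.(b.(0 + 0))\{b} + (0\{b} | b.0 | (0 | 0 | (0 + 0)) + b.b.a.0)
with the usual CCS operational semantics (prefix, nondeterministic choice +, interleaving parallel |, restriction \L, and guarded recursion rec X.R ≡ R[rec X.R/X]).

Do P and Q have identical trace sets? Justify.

Reachable graph of P (6 states):
  p0 = a.(b.(0 + 0))\{b} + (0\{b} | b.0 | (0 | 0 | (0 + 0)) + b.b.a.0) + b.b.a.0 ⊢ ··a··> p1, ··b··> p2, ··b··> p3
  p1 = (b.(0 + 0))\{b} ⊢ stopped
  p2 = 0\{b} | 0 | (0 | 0 | (0 + 0)) ⊢ stopped
  p3 = b.a.0 ⊢ ··b··> p4
  p4 = a.0 ⊢ ··a··> p5
  p5 = 0 ⊢ stopped
Reachable graph of Q (6 states):
  q0 = a.(b.(0 + 0))\{b} + (0\{b} | b.0 | (0 | 0 | (0 + 0)) + b.b.a.0) ⊢ ··a··> q1, ··b··> q2, ··b··> q3
  q1 = (b.(0 + 0))\{b} ⊢ stopped
  q2 = 0\{b} | 0 | (0 | 0 | (0 + 0)) ⊢ stopped
  q3 = b.a.0 ⊢ ··b··> q4
  q4 = a.0 ⊢ ··a··> q5
  q5 = 0 ⊢ stopped
Coarsest stable partition (strong bisimilarity classes):
  B0 = {p0, q0}
  B1 = {p1, p2, p5, q1, q2, q5}
  B2 = {p3, q3}
  B3 = {p4, q4}
p0 ∈ B0, q0 ∈ B0 → same block
Bisimilar ⇒ trace-equivalent.

YES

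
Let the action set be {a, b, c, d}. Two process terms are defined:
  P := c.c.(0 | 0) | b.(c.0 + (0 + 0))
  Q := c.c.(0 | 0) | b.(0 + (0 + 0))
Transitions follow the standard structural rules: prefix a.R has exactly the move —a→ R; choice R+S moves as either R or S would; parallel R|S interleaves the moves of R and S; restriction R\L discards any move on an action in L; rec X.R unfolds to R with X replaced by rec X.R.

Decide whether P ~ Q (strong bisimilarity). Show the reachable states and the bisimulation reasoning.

not bisimilar

LTS(P): 9 reachable states
  m0 = c.c.(0 | 0) | b.(c.0 + (0 + 0)) ⊢ ··b··> m1, ··c··> m2
  m1 = c.c.(0 | 0) | (c.0 + (0 + 0)) ⊢ ··c··> m3, ··c··> m4
  m2 = c.(0 | 0) | b.(c.0 + (0 + 0)) ⊢ ··b··> m3, ··c··> m5
  m3 = c.(0 | 0) | (c.0 + (0 + 0)) ⊢ ··c··> m6, ··c··> m7
  m4 = c.c.(0 | 0) | 0 ⊢ ··c··> m7
  m5 = 0 | 0 | b.(c.0 + (0 + 0)) ⊢ ··b··> m6
  m6 = 0 | 0 | (c.0 + (0 + 0)) ⊢ ··c··> m8
  m7 = c.(0 | 0) | 0 ⊢ ··c··> m8
  m8 = 0 | 0 | 0 ⊢ deadlocked
LTS(Q): 6 reachable states
  n0 = c.c.(0 | 0) | b.(0 + (0 + 0)) ⊢ ··b··> n1, ··c··> n2
  n1 = c.c.(0 | 0) | (0 + (0 + 0)) ⊢ ··c··> n3
  n2 = c.(0 | 0) | b.(0 + (0 + 0)) ⊢ ··b··> n3, ··c··> n4
  n3 = c.(0 | 0) | (0 + (0 + 0)) ⊢ ··c··> n5
  n4 = 0 | 0 | b.(0 + (0 + 0)) ⊢ ··b··> n5
  n5 = 0 | 0 | (0 + (0 + 0)) ⊢ deadlocked
Coarsest stable partition (strong bisimilarity classes):
  B0 = {m0}
  B1 = {m1}
  B2 = {m3, m4, n1}
  B3 = {m6, m7, n3}
  B4 = {m8, n5}
  B5 = {m2}
  B6 = {m5}
  B7 = {n0}
  B8 = {n2}
  B9 = {n4}
m0 ∈ B0, n0 ∈ B7 → different blocks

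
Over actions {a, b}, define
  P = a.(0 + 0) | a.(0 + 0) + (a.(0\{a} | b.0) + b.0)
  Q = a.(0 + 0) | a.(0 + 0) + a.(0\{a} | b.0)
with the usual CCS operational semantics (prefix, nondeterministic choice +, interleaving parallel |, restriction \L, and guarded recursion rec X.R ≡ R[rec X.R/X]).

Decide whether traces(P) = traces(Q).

traces(P) ≠ traces(Q) — witness ⟨b⟩

Reachable graph of P (7 states):
  s0 = a.(0 + 0) | a.(0 + 0) + (a.(0\{a} | b.0) + b.0) | ··a··> s1, ··a··> s2, ··a··> s3, ··b··> s4
  s1 = (0 + 0) | a.(0 + 0) | ··a··> s5
  s2 = 0\{a} | b.0 | ··b··> s6
  s3 = a.(0 + 0) | (0 + 0) | ··a··> s5
  s4 = 0 | deadlocked
  s5 = (0 + 0) | (0 + 0) | deadlocked
  s6 = 0\{a} | 0 | deadlocked
Reachable graph of Q (6 states):
  t0 = a.(0 + 0) | a.(0 + 0) + a.(0\{a} | b.0) | ··a··> t1, ··a··> t2, ··a··> t3
  t1 = (0 + 0) | a.(0 + 0) | ··a··> t4
  t2 = 0\{a} | b.0 | ··b··> t5
  t3 = a.(0 + 0) | (0 + 0) | ··a··> t4
  t4 = (0 + 0) | (0 + 0) | deadlocked
  t5 = 0\{a} | 0 | deadlocked
Trace ⟨b⟩ through P, begin at {s0}:
  after b @ step 1: {s4}
  — P admits the full trace.
Trace ⟨b⟩ through Q, begin at {t0}:
  after b @ step 1: no successor for Q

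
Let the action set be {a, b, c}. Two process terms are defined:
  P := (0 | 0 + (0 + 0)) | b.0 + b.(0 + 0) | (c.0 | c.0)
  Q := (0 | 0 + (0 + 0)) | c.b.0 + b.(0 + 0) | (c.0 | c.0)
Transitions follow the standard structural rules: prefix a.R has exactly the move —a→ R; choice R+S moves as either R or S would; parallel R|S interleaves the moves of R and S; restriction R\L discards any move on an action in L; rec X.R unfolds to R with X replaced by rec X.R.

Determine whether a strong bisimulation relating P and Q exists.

P ≁ Q

P's transition system — 9 states:
  u0 = (0 | 0 + (0 + 0)) | b.0 + b.(0 + 0) | (c.0 | c.0) ⊢ --b--▸ u1, --b--▸ u2, --c--▸ u3, --c--▸ u4
  u1 = (0 + 0) | (c.0 | c.0) ⊢ --c--▸ u5, --c--▸ u6
  u2 = (0 | 0 + (0 + 0)) | 0 ⊢ deadlocked
  u3 = b.(0 + 0) | (0 | c.0) ⊢ --b--▸ u5, --c--▸ u7
  u4 = b.(0 + 0) | (c.0 | 0) ⊢ --b--▸ u6, --c--▸ u7
  u5 = (0 + 0) | (0 | c.0) ⊢ --c--▸ u8
  u6 = (0 + 0) | (c.0 | 0) ⊢ --c--▸ u8
  u7 = b.(0 + 0) | (0 | 0) ⊢ --b--▸ u8
  u8 = (0 + 0) | (0 | 0) ⊢ deadlocked
Q's transition system — 10 states:
  v0 = (0 | 0 + (0 + 0)) | c.b.0 + b.(0 + 0) | (c.0 | c.0) ⊢ --b--▸ v1, --c--▸ v2, --c--▸ v3, --c--▸ v4
  v1 = (0 + 0) | (c.0 | c.0) ⊢ --c--▸ v5, --c--▸ v6
  v2 = (0 | 0 + (0 + 0)) | b.0 ⊢ --b--▸ v7
  v3 = b.(0 + 0) | (0 | c.0) ⊢ --b--▸ v5, --c--▸ v8
  v4 = b.(0 + 0) | (c.0 | 0) ⊢ --b--▸ v6, --c--▸ v8
  v5 = (0 + 0) | (0 | c.0) ⊢ --c--▸ v9
  v6 = (0 + 0) | (c.0 | 0) ⊢ --c--▸ v9
  v7 = (0 | 0 + (0 + 0)) | 0 ⊢ deadlocked
  v8 = b.(0 + 0) | (0 | 0) ⊢ --b--▸ v9
  v9 = (0 + 0) | (0 | 0) ⊢ deadlocked
Partition-refinement fixed point:
  B0 = {u0}
  B1 = {u3, u4, v3, v4}
  B2 = {u7, v2, v8}
  B3 = {u2, u8, v7, v9}
  B4 = {u5, u6, v5, v6}
  B5 = {u1, v1}
  B6 = {v0}
u0 ∈ B0, v0 ∈ B6 → different blocks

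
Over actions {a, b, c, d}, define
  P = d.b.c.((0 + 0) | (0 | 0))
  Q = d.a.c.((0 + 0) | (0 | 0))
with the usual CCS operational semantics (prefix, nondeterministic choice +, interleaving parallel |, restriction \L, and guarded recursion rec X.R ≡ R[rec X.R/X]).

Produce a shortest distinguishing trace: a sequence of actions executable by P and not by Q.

db

P's transition system — 4 states:
  m0 = d.b.c.((0 + 0) | (0 | 0)) ⊢ --d--▸ m1
  m1 = b.c.((0 + 0) | (0 | 0)) ⊢ --b--▸ m2
  m2 = c.((0 + 0) | (0 | 0)) ⊢ --c--▸ m3
  m3 = (0 + 0) | (0 | 0) ⊢ (no moves)
Q's transition system — 4 states:
  n0 = d.a.c.((0 + 0) | (0 | 0)) ⊢ --d--▸ n1
  n1 = a.c.((0 + 0) | (0 | 0)) ⊢ --a--▸ n2
  n2 = c.((0 + 0) | (0 | 0)) ⊢ --c--▸ n3
  n3 = (0 + 0) | (0 | 0) ⊢ (no moves)
Run σ = ⟨db⟩ on P: start {m0}
  step 1 (d): {m1}
  step 2 (b): {m2}
  ✓ P
Run σ = ⟨db⟩ on Q: start {n0}
  step 1 (d): {n1}
  step 2 (b): ∅  — Q cannot continue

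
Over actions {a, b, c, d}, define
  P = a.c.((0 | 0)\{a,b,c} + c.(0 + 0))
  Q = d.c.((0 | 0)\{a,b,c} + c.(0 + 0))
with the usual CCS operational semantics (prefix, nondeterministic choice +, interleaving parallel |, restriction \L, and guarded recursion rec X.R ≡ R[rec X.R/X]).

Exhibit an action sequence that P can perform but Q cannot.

Reachable graph of P (4 states):
  m0 = a.c.((0 | 0)\{a,b,c} + c.(0 + 0)) | ··a··> m1
  m1 = c.((0 | 0)\{a,b,c} + c.(0 + 0)) | ··c··> m2
  m2 = (0 | 0)\{a,b,c} + c.(0 + 0) | ··c··> m3
  m3 = 0 + 0 | ∅
Reachable graph of Q (4 states):
  n0 = d.c.((0 | 0)\{a,b,c} + c.(0 + 0)) | ··d··> n1
  n1 = c.((0 | 0)\{a,b,c} + c.(0 + 0)) | ··c··> n2
  n2 = (0 | 0)\{a,b,c} + c.(0 + 0) | ··c··> n3
  n3 = 0 + 0 | ∅
Trace ⟨a⟩ through P, begin at {m0}:
  [1] a ⇒ {m1}
  P completes σ.
Trace ⟨a⟩ through Q, begin at {n0}:
  [1] a ⇒ ∅  — Q cannot continue

a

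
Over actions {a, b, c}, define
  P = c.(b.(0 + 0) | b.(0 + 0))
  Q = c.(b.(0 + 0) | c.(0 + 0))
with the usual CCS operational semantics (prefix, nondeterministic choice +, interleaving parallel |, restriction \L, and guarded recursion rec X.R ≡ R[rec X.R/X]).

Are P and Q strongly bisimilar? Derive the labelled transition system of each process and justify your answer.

LTS(P): 5 reachable states
  u0 = c.(b.(0 + 0) | b.(0 + 0)) → —c→ u1
  u1 = b.(0 + 0) | b.(0 + 0) → —b→ u2, —b→ u3
  u2 = (0 + 0) | b.(0 + 0) → —b→ u4
  u3 = b.(0 + 0) | (0 + 0) → —b→ u4
  u4 = (0 + 0) | (0 + 0) → deadlocked
LTS(Q): 5 reachable states
  v0 = c.(b.(0 + 0) | c.(0 + 0)) → —c→ v1
  v1 = b.(0 + 0) | c.(0 + 0) → —b→ v2, —c→ v3
  v2 = (0 + 0) | c.(0 + 0) → —c→ v4
  v3 = b.(0 + 0) | (0 + 0) → —b→ v4
  v4 = (0 + 0) | (0 + 0) → deadlocked
Partition-refinement fixed point:
  B0 = {u0}
  B1 = {u1}
  B2 = {u2, u3, v3}
  B3 = {u4, v4}
  B4 = {v0}
  B5 = {v1}
  B6 = {v2}
u0 ∈ B0, v0 ∈ B4 → different blocks

P ≁ Q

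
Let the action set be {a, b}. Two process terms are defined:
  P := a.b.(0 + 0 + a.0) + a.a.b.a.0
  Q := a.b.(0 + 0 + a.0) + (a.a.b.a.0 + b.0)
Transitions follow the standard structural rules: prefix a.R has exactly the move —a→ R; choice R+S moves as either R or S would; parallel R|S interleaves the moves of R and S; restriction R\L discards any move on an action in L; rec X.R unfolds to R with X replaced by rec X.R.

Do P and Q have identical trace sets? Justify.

P's transition system — 7 states:
  m0 = a.b.(0 + 0 + a.0) + a.a.b.a.0 ⊢ --a--▸ m1, --a--▸ m2
  m1 = a.b.a.0 ⊢ --a--▸ m3
  m2 = b.(0 + 0 + a.0) ⊢ --b--▸ m4
  m3 = b.a.0 ⊢ --b--▸ m5
  m4 = 0 + 0 + a.0 ⊢ --a--▸ m6
  m5 = a.0 ⊢ --a--▸ m6
  m6 = 0 ⊢ deadlocked
Q's transition system — 7 states:
  n0 = a.b.(0 + 0 + a.0) + (a.a.b.a.0 + b.0) ⊢ --a--▸ n1, --a--▸ n2, --b--▸ n3
  n1 = a.b.a.0 ⊢ --a--▸ n4
  n2 = b.(0 + 0 + a.0) ⊢ --b--▸ n5
  n3 = 0 ⊢ deadlocked
  n4 = b.a.0 ⊢ --b--▸ n6
  n5 = 0 + 0 + a.0 ⊢ --a--▸ n3
  n6 = a.0 ⊢ --a--▸ n3
Trace ⟨b⟩ through Q, begin at {n0}:
  [1] b ⇒ {n3}
  Q completes σ.
Trace ⟨b⟩ through P, begin at {m0}:
  [1] b ⇒ ∅ (P stuck)

traces(P) ≠ traces(Q) — witness ⟨b⟩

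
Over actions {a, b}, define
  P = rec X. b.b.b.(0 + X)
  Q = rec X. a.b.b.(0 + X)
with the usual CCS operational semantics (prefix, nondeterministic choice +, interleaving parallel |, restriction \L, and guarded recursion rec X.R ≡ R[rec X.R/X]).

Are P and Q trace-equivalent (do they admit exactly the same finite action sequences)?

P's transition system — 4 states:
  m0 = rec X. b.b.b.(0 + X) :: -b-> m1
  m1 = b.b.(0 + (rec X. b.b.b.(0 + X))) :: -b-> m2
  m2 = b.(0 + (rec X. b.b.b.(0 + X))) :: -b-> m3
  m3 = 0 + (rec X. b.b.b.(0 + X)) :: -b-> m1
Q's transition system — 4 states:
  n0 = rec X. a.b.b.(0 + X) :: -a-> n1
  n1 = b.b.(0 + (rec X. a.b.b.(0 + X))) :: -b-> n2
  n2 = b.(0 + (rec X. a.b.b.(0 + X))) :: -b-> n3
  n3 = 0 + (rec X. a.b.b.(0 + X)) :: -a-> n1
Run σ = ⟨b⟩ on P: start {m0}
  [1] b ⇒ {m1}
  — P admits the full trace.
Run σ = ⟨b⟩ on Q: start {n0}
  [1] b ⇒ ∅  — Q cannot continue

NO — witness ⟨b⟩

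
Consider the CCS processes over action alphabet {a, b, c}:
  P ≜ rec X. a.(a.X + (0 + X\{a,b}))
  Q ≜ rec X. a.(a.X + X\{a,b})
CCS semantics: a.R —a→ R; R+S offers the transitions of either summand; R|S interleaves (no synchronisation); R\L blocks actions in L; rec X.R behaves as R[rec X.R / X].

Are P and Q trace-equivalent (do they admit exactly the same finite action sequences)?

trace-equivalent

LTS(P): 2 reachable states
  s0 = rec X. a.(a.X + (0 + X\{a,b})) :: ··a··> s1
  s1 = a.(rec X. a.(a.X + (0 + X\{a,b}))) + (0 + (rec X. a.(a.X + (0 + X\{a,b})))\{a,b}) :: ··a··> s0
LTS(Q): 2 reachable states
  t0 = rec X. a.(a.X + X\{a,b}) :: ··a··> t1
  t1 = a.(rec X. a.(a.X + X\{a,b})) + (rec X. a.(a.X + X\{a,b}))\{a,b} :: ··a··> t0
Bisimilarity quotient blocks:
  B0 = {s0, s1, t0, t1}
s0 ∈ B0, t0 ∈ B0 → same block
Bisimilar ⇒ trace-equivalent.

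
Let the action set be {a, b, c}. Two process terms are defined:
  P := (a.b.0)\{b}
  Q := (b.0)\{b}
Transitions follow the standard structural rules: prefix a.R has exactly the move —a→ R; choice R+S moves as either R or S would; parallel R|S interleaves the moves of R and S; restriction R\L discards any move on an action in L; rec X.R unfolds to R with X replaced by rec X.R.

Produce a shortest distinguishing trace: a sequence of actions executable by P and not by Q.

a

Reachable graph of P (2 states):
  p0 = (a.b.0)\{b} has moves --a--▸ p1
  p1 = (b.0)\{b} has moves stopped
Reachable graph of Q (1 states):
  q0 = (b.0)\{b} has moves stopped
Executing a from P (initial set {p0}):
  [1] a ⇒ {p1}
  ✓ P
Executing a from Q (initial set {q0}):
  [1] a ⇒ ∅  — Q cannot continue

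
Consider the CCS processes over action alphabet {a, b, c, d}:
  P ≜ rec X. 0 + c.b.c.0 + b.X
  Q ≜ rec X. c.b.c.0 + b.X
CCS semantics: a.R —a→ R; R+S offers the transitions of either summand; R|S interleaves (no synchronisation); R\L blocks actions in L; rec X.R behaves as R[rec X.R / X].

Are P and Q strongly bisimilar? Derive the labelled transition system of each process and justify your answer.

bisimilar

LTS(P): 4 reachable states
  u0 = rec X. 0 + c.b.c.0 + b.X ⊢ —b→ u0, —c→ u1
  u1 = b.c.0 ⊢ —b→ u2
  u2 = c.0 ⊢ —c→ u3
  u3 = 0 ⊢ ·
LTS(Q): 4 reachable states
  v0 = rec X. c.b.c.0 + b.X ⊢ —b→ v0, —c→ v1
  v1 = b.c.0 ⊢ —b→ v2
  v2 = c.0 ⊢ —c→ v3
  v3 = 0 ⊢ ·
Partition-refinement fixed point:
  B0 = {u0, v0}
  B1 = {u1, v1}
  B2 = {u2, v2}
  B3 = {u3, v3}
u0 ∈ B0, v0 ∈ B0 → same block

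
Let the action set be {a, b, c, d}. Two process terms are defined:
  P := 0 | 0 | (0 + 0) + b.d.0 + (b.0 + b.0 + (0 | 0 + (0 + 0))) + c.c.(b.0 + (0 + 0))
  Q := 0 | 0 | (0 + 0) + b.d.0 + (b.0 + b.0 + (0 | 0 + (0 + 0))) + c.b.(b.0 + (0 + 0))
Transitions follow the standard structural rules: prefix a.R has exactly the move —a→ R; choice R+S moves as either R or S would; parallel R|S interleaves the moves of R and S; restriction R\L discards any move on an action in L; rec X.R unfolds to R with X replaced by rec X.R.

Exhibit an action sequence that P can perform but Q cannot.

cc

LTS(P): 5 reachable states
  s0 = 0 | 0 | (0 + 0) + b.d.0 + (b.0 + b.0 + (0 | 0 + (0 + 0))) + c.c.(b.0 + (0 + 0)) has moves -b-> s1, -b-> s2, -c-> s3
  s1 = 0 has moves ∅
  s2 = d.0 has moves -d-> s1
  s3 = c.(b.0 + (0 + 0)) has moves -c-> s4
  s4 = b.0 + (0 + 0) has moves -b-> s1
LTS(Q): 5 reachable states
  t0 = 0 | 0 | (0 + 0) + b.d.0 + (b.0 + b.0 + (0 | 0 + (0 + 0))) + c.b.(b.0 + (0 + 0)) has moves -b-> t1, -b-> t2, -c-> t3
  t1 = 0 has moves ∅
  t2 = d.0 has moves -d-> t1
  t3 = b.(b.0 + (0 + 0)) has moves -b-> t4
  t4 = b.0 + (0 + 0) has moves -b-> t1
Executing cc from P (initial set {s0}):
  [1] c ⇒ {s3}
  [2] c ⇒ {s4}
  P completes σ.
Executing cc from Q (initial set {t0}):
  [1] c ⇒ {t3}
  [2] c ⇒ ∅ (Q stuck)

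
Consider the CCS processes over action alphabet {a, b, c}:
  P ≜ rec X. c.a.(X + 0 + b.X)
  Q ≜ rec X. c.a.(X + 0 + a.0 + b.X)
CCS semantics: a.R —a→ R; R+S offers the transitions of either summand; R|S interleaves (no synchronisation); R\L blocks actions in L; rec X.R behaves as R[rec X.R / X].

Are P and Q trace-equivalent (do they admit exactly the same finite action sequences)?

LTS(P): 3 reachable states
  s0 = rec X. c.a.(X + 0 + b.X) | ··c··> s1
  s1 = a.((rec X. c.a.(X + 0 + b.X)) + 0 + b.(rec X. c.a.(X + 0 + b.X))) | ··a··> s2
  s2 = (rec X. c.a.(X + 0 + b.X)) + 0 + b.(rec X. c.a.(X + 0 + b.X)) | ··b··> s0, ··c··> s1
LTS(Q): 4 reachable states
  t0 = rec X. c.a.(X + 0 + a.0 + b.X) | ··c··> t1
  t1 = a.((rec X. c.a.(X + 0 + a.0 + b.X)) + 0 + a.0 + b.(rec X. c.a.(X + 0 + a.0 + b.X))) | ··a··> t2
  t2 = (rec X. c.a.(X + 0 + a.0 + b.X)) + 0 + a.0 + b.(rec X. c.a.(X + 0 + a.0 + b.X)) | ··a··> t3, ··b··> t0, ··c··> t1
  t3 = 0 | deadlocked
Executing caa from Q (initial set {t0}):
  [1] c ⇒ {t1}
  [2] a ⇒ {t2}
  [3] a ⇒ {t3}
  — Q admits the full trace.
Executing caa from P (initial set {s0}):
  [1] c ⇒ {s1}
  [2] a ⇒ {s2}
  [3] a ⇒ no successor for P

NO — witness ⟨caa⟩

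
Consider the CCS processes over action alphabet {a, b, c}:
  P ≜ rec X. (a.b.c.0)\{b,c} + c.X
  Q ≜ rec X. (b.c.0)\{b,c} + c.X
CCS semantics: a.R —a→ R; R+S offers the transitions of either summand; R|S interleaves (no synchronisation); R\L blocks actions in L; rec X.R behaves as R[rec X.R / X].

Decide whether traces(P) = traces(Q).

Reachable graph of P (2 states):
  s0 = rec X. (a.b.c.0)\{b,c} + c.X has moves =a=> s1, =c=> s0
  s1 = (b.c.0)\{b,c} has moves ·
Reachable graph of Q (1 states):
  t0 = rec X. (b.c.0)\{b,c} + c.X has moves =c=> t0
Executing a from P (initial set {s0}):
  [1] a ⇒ {s1}
  ✓ P
Executing a from Q (initial set {t0}):
  [1] a ⇒ ∅ (Q stuck)

NO — witness ⟨a⟩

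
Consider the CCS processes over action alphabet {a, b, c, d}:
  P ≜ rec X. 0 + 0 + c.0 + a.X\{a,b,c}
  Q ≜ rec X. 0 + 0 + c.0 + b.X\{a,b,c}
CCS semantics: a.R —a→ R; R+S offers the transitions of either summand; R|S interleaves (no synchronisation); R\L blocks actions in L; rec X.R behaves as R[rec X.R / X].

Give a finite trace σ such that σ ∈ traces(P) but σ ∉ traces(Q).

LTS(P): 3 reachable states
  p0 = rec X. 0 + 0 + c.0 + a.X\{a,b,c} :: —a→ p1, —c→ p2
  p1 = (rec X. 0 + 0 + c.0 + a.X\{a,b,c})\{a,b,c} :: stopped
  p2 = 0 :: stopped
LTS(Q): 3 reachable states
  q0 = rec X. 0 + 0 + c.0 + b.X\{a,b,c} :: —b→ q1, —c→ q2
  q1 = (rec X. 0 + 0 + c.0 + b.X\{a,b,c})\{a,b,c} :: stopped
  q2 = 0 :: stopped
Run σ = ⟨a⟩ on P: start {p0}
  [1] a ⇒ {p1}
  — P admits the full trace.
Run σ = ⟨a⟩ on Q: start {q0}
  [1] a ⇒ ∅ (Q stuck)

a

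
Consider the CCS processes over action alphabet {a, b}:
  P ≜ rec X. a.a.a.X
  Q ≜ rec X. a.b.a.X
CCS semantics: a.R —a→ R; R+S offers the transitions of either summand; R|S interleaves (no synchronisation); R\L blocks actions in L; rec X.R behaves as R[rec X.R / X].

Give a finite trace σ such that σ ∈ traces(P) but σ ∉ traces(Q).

aa

P's transition system — 3 states:
  u0 = rec X. a.a.a.X | —a→ u1
  u1 = a.a.(rec X. a.a.a.X) | —a→ u2
  u2 = a.(rec X. a.a.a.X) | —a→ u0
Q's transition system — 3 states:
  v0 = rec X. a.b.a.X | —a→ v1
  v1 = b.a.(rec X. a.b.a.X) | —b→ v2
  v2 = a.(rec X. a.b.a.X) | —a→ v0
Run σ = ⟨aa⟩ on P: start {u0}
  after a @ step 1: {u1}
  after a @ step 2: {u2}
  — P admits the full trace.
Run σ = ⟨aa⟩ on Q: start {v0}
  after a @ step 1: {v1}
  after a @ step 2: no successor for Q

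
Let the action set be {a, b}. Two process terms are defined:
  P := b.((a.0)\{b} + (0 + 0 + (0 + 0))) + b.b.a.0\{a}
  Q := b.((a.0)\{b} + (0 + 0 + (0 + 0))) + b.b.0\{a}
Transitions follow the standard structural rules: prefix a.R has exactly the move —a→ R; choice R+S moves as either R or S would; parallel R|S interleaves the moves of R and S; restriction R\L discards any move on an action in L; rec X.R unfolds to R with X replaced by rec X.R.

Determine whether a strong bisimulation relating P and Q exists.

not bisimilar

P's transition system — 6 states:
  u0 = b.((a.0)\{b} + (0 + 0 + (0 + 0))) + b.b.a.0\{a} | ··b··> u1, ··b··> u2
  u1 = (a.0)\{b} + (0 + 0 + (0 + 0)) | ··a··> u3
  u2 = b.a.0\{a} | ··b··> u4
  u3 = 0\{b} | ∅
  u4 = a.0\{a} | ··a··> u5
  u5 = 0\{a} | ∅
Q's transition system — 5 states:
  v0 = b.((a.0)\{b} + (0 + 0 + (0 + 0))) + b.b.0\{a} | ··b··> v1, ··b··> v2
  v1 = (a.0)\{b} + (0 + 0 + (0 + 0)) | ··a··> v3
  v2 = b.0\{a} | ··b··> v4
  v3 = 0\{b} | ∅
  v4 = 0\{a} | ∅
Bisimilarity quotient blocks:
  B0 = {u0}
  B1 = {u1, u4, v1}
  B2 = {u3, u5, v3, v4}
  B3 = {u2}
  B4 = {v0}
  B5 = {v2}
u0 ∈ B0, v0 ∈ B4 → different blocks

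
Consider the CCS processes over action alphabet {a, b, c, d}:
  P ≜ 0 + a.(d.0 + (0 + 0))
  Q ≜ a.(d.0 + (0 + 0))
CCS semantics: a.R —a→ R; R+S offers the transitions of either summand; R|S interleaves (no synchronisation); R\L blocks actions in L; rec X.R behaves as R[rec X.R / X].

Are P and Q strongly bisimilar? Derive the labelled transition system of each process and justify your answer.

bisimilar

Reachable graph of P (3 states):
  p0 = 0 + a.(d.0 + (0 + 0)) → --a--▸ p1
  p1 = d.0 + (0 + 0) → --d--▸ p2
  p2 = 0 → deadlocked
Reachable graph of Q (3 states):
  q0 = a.(d.0 + (0 + 0)) → --a--▸ q1
  q1 = d.0 + (0 + 0) → --d--▸ q2
  q2 = 0 → deadlocked
Partition-refinement fixed point:
  B0 = {p0, q0}
  B1 = {p1, q1}
  B2 = {p2, q2}
p0 ∈ B0, q0 ∈ B0 → same block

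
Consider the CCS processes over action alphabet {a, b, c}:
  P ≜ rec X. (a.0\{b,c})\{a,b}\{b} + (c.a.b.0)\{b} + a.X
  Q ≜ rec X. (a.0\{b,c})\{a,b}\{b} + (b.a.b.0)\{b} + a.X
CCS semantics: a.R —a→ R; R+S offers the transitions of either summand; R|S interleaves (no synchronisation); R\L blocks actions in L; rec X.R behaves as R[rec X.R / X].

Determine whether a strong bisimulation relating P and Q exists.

Reachable graph of P (3 states):
  m0 = rec X. (a.0\{b,c})\{a,b}\{b} + (c.a.b.0)\{b} + a.X | --a--▸ m0, --c--▸ m1
  m1 = (a.b.0)\{b} | --a--▸ m2
  m2 = (b.0)\{b} | ·
Reachable graph of Q (1 states):
  n0 = rec X. (a.0\{b,c})\{a,b}\{b} + (b.a.b.0)\{b} + a.X | --a--▸ n0
Partition-refinement fixed point:
  B0 = {m0}
  B1 = {m1}
  B2 = {m2}
  B3 = {n0}
m0 ∈ B0, n0 ∈ B3 → different blocks

not bisimilar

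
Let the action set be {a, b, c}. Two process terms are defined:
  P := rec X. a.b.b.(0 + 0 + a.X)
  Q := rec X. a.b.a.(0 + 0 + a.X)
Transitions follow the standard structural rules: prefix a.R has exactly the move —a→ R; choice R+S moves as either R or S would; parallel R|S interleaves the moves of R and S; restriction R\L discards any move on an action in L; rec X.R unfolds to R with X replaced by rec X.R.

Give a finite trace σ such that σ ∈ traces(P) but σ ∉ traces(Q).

LTS(P): 4 reachable states
  p0 = rec X. a.b.b.(0 + 0 + a.X) has moves --a--▸ p1
  p1 = b.b.(0 + 0 + a.(rec X. a.b.b.(0 + 0 + a.X))) has moves --b--▸ p2
  p2 = b.(0 + 0 + a.(rec X. a.b.b.(0 + 0 + a.X))) has moves --b--▸ p3
  p3 = 0 + 0 + a.(rec X. a.b.b.(0 + 0 + a.X)) has moves --a--▸ p0
LTS(Q): 4 reachable states
  q0 = rec X. a.b.a.(0 + 0 + a.X) has moves --a--▸ q1
  q1 = b.a.(0 + 0 + a.(rec X. a.b.a.(0 + 0 + a.X))) has moves --b--▸ q2
  q2 = a.(0 + 0 + a.(rec X. a.b.a.(0 + 0 + a.X))) has moves --a--▸ q3
  q3 = 0 + 0 + a.(rec X. a.b.a.(0 + 0 + a.X)) has moves --a--▸ q0
Executing abb from P (initial set {p0}):
  step 1 (a): {p1}
  step 2 (b): {p2}
  step 3 (b): {p3}
  ✓ P
Executing abb from Q (initial set {q0}):
  step 1 (a): {q1}
  step 2 (b): {q2}
  step 3 (b): no successor for Q

abb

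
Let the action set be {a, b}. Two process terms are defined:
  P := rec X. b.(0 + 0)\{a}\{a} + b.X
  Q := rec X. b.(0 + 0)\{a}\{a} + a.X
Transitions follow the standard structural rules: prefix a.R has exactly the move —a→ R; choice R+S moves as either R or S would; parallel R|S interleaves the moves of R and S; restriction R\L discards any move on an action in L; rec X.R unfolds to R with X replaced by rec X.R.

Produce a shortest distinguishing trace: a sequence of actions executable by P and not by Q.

P's transition system — 2 states:
  u0 = rec X. b.(0 + 0)\{a}\{a} + b.X ⊢ -b-> u0, -b-> u1
  u1 = (0 + 0)\{a}\{a} ⊢ stopped
Q's transition system — 2 states:
  v0 = rec X. b.(0 + 0)\{a}\{a} + a.X ⊢ -a-> v0, -b-> v1
  v1 = (0 + 0)\{a}\{a} ⊢ stopped
Executing bb from P (initial set {u0}):
  [1] b ⇒ {u0, u1}
  [2] b ⇒ {u0, u1}
  — P admits the full trace.
Executing bb from Q (initial set {v0}):
  [1] b ⇒ {v1}
  [2] b ⇒ ∅ (Q stuck)

bb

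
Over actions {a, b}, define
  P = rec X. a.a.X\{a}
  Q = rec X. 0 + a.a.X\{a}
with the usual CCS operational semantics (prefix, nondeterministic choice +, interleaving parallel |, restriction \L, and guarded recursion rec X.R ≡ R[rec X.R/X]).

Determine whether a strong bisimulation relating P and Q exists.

P ~ Q

Reachable graph of P (3 states):
  p0 = rec X. a.a.X\{a} ⊢ --a--▸ p1
  p1 = a.(rec X. a.a.X\{a})\{a} ⊢ --a--▸ p2
  p2 = (rec X. a.a.X\{a})\{a} ⊢ ∅
Reachable graph of Q (3 states):
  q0 = rec X. 0 + a.a.X\{a} ⊢ --a--▸ q1
  q1 = a.(rec X. 0 + a.a.X\{a})\{a} ⊢ --a--▸ q2
  q2 = (rec X. 0 + a.a.X\{a})\{a} ⊢ ∅
Coarsest stable partition (strong bisimilarity classes):
  B0 = {p0, q0}
  B1 = {p1, q1}
  B2 = {p2, q2}
p0 ∈ B0, q0 ∈ B0 → same block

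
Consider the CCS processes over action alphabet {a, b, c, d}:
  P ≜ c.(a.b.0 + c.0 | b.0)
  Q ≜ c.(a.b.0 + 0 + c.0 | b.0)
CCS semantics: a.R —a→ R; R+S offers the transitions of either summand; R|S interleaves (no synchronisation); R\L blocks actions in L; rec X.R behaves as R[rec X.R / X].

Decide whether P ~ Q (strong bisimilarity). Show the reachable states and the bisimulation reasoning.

bisimilar

LTS(P): 7 reachable states
  p0 = c.(a.b.0 + c.0 | b.0) :: -c-> p1
  p1 = a.b.0 + c.0 | b.0 :: -a-> p2, -b-> p3, -c-> p4
  p2 = b.0 :: -b-> p5
  p3 = c.0 | 0 :: -c-> p6
  p4 = 0 | b.0 :: -b-> p6
  p5 = 0 :: stopped
  p6 = 0 | 0 :: stopped
LTS(Q): 7 reachable states
  q0 = c.(a.b.0 + 0 + c.0 | b.0) :: -c-> q1
  q1 = a.b.0 + 0 + c.0 | b.0 :: -a-> q2, -b-> q3, -c-> q4
  q2 = b.0 :: -b-> q5
  q3 = c.0 | 0 :: -c-> q6
  q4 = 0 | b.0 :: -b-> q6
  q5 = 0 :: stopped
  q6 = 0 | 0 :: stopped
Coarsest stable partition (strong bisimilarity classes):
  B0 = {p0, q0}
  B1 = {p1, q1}
  B2 = {p2, p4, q2, q4}
  B3 = {p5, p6, q5, q6}
  B4 = {p3, q3}
p0 ∈ B0, q0 ∈ B0 → same block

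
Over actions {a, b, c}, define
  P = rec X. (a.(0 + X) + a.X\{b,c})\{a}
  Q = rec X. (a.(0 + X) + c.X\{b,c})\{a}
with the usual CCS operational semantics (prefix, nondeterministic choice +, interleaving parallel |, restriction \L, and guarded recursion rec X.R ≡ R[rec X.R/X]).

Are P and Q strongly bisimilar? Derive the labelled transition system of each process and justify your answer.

P's transition system — 1 states:
  u0 = rec X. (a.(0 + X) + a.X\{b,c})\{a} has moves (no moves)
Q's transition system — 2 states:
  v0 = rec X. (a.(0 + X) + c.X\{b,c})\{a} has moves =c=> v1
  v1 = (rec X. (a.(0 + X) + c.X\{b,c})\{a})\{b,c}\{a} has moves (no moves)
Partition-refinement fixed point:
  B0 = {u0, v1}
  B1 = {v0}
u0 ∈ B0, v0 ∈ B1 → different blocks

not bisimilar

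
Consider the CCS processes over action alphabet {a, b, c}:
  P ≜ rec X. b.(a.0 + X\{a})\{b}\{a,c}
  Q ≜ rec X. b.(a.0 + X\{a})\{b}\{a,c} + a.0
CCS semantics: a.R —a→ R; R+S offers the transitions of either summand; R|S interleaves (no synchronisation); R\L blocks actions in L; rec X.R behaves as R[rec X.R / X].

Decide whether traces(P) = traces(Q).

P's transition system — 2 states:
  u0 = rec X. b.(a.0 + X\{a})\{b}\{a,c} :: =b=> u1
  u1 = (a.0 + (rec X. b.(a.0 + X\{a})\{b}\{a,c})\{a})\{b}\{a,c} :: deadlocked
Q's transition system — 3 states:
  v0 = rec X. b.(a.0 + X\{a})\{b}\{a,c} + a.0 :: =a=> v1, =b=> v2
  v1 = 0 :: deadlocked
  v2 = (a.0 + (rec X. b.(a.0 + X\{a})\{b}\{a,c} + a.0)\{a})\{b}\{a,c} :: deadlocked
Executing a from Q (initial set {v0}):
  after a @ step 1: {v1}
  — Q admits the full trace.
Executing a from P (initial set {u0}):
  after a @ step 1: no successor for P

traces(P) ≠ traces(Q) — witness ⟨a⟩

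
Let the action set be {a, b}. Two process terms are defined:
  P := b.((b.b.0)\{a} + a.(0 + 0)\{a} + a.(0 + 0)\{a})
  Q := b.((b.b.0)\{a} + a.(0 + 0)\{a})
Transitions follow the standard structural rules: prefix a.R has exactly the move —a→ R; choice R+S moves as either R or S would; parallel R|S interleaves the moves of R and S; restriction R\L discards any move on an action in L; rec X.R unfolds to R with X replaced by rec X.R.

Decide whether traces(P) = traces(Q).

trace-equivalent

P's transition system — 5 states:
  m0 = b.((b.b.0)\{a} + a.(0 + 0)\{a} + a.(0 + 0)\{a}) has moves ··b··> m1
  m1 = (b.b.0)\{a} + a.(0 + 0)\{a} + a.(0 + 0)\{a} has moves ··a··> m2, ··b··> m3
  m2 = (0 + 0)\{a} has moves (no moves)
  m3 = (b.0)\{a} has moves ··b··> m4
  m4 = 0\{a} has moves (no moves)
Q's transition system — 5 states:
  n0 = b.((b.b.0)\{a} + a.(0 + 0)\{a}) has moves ··b··> n1
  n1 = (b.b.0)\{a} + a.(0 + 0)\{a} has moves ··a··> n2, ··b··> n3
  n2 = (0 + 0)\{a} has moves (no moves)
  n3 = (b.0)\{a} has moves ··b··> n4
  n4 = 0\{a} has moves (no moves)
Coarsest stable partition (strong bisimilarity classes):
  B0 = {m0, n0}
  B1 = {m1, n1}
  B2 = {m2, m4, n2, n4}
  B3 = {m3, n3}
m0 ∈ B0, n0 ∈ B0 → same block
Bisimilar ⇒ trace-equivalent.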